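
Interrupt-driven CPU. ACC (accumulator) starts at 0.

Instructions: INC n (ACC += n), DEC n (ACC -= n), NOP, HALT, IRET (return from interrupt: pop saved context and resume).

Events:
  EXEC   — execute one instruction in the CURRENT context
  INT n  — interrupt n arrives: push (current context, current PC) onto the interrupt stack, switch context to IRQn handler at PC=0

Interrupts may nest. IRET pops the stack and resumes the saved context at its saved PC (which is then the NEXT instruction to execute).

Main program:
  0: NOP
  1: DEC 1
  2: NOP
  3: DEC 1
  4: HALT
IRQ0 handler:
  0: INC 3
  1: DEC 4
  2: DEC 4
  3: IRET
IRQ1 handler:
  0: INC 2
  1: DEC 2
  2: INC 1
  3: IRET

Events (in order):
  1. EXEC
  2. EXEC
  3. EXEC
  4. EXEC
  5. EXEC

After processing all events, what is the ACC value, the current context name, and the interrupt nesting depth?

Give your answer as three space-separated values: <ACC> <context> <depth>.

Event 1 (EXEC): [MAIN] PC=0: NOP
Event 2 (EXEC): [MAIN] PC=1: DEC 1 -> ACC=-1
Event 3 (EXEC): [MAIN] PC=2: NOP
Event 4 (EXEC): [MAIN] PC=3: DEC 1 -> ACC=-2
Event 5 (EXEC): [MAIN] PC=4: HALT

Answer: -2 MAIN 0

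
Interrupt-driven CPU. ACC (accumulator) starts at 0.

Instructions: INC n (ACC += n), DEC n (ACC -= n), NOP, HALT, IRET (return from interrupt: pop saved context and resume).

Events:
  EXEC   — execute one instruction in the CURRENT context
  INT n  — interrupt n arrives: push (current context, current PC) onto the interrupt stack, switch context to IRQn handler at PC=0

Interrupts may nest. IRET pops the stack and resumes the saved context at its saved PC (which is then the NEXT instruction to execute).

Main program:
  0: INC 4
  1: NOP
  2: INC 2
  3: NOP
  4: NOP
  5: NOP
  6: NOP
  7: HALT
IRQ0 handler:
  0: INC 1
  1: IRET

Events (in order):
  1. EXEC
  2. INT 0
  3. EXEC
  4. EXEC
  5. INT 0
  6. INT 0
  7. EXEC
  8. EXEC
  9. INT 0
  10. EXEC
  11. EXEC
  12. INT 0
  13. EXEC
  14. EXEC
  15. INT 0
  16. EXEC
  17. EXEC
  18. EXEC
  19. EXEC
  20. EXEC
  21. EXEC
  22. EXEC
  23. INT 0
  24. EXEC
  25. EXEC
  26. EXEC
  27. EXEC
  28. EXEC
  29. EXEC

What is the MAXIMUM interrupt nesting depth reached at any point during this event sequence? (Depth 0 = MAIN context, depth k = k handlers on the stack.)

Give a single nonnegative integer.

Answer: 2

Derivation:
Event 1 (EXEC): [MAIN] PC=0: INC 4 -> ACC=4 [depth=0]
Event 2 (INT 0): INT 0 arrives: push (MAIN, PC=1), enter IRQ0 at PC=0 (depth now 1) [depth=1]
Event 3 (EXEC): [IRQ0] PC=0: INC 1 -> ACC=5 [depth=1]
Event 4 (EXEC): [IRQ0] PC=1: IRET -> resume MAIN at PC=1 (depth now 0) [depth=0]
Event 5 (INT 0): INT 0 arrives: push (MAIN, PC=1), enter IRQ0 at PC=0 (depth now 1) [depth=1]
Event 6 (INT 0): INT 0 arrives: push (IRQ0, PC=0), enter IRQ0 at PC=0 (depth now 2) [depth=2]
Event 7 (EXEC): [IRQ0] PC=0: INC 1 -> ACC=6 [depth=2]
Event 8 (EXEC): [IRQ0] PC=1: IRET -> resume IRQ0 at PC=0 (depth now 1) [depth=1]
Event 9 (INT 0): INT 0 arrives: push (IRQ0, PC=0), enter IRQ0 at PC=0 (depth now 2) [depth=2]
Event 10 (EXEC): [IRQ0] PC=0: INC 1 -> ACC=7 [depth=2]
Event 11 (EXEC): [IRQ0] PC=1: IRET -> resume IRQ0 at PC=0 (depth now 1) [depth=1]
Event 12 (INT 0): INT 0 arrives: push (IRQ0, PC=0), enter IRQ0 at PC=0 (depth now 2) [depth=2]
Event 13 (EXEC): [IRQ0] PC=0: INC 1 -> ACC=8 [depth=2]
Event 14 (EXEC): [IRQ0] PC=1: IRET -> resume IRQ0 at PC=0 (depth now 1) [depth=1]
Event 15 (INT 0): INT 0 arrives: push (IRQ0, PC=0), enter IRQ0 at PC=0 (depth now 2) [depth=2]
Event 16 (EXEC): [IRQ0] PC=0: INC 1 -> ACC=9 [depth=2]
Event 17 (EXEC): [IRQ0] PC=1: IRET -> resume IRQ0 at PC=0 (depth now 1) [depth=1]
Event 18 (EXEC): [IRQ0] PC=0: INC 1 -> ACC=10 [depth=1]
Event 19 (EXEC): [IRQ0] PC=1: IRET -> resume MAIN at PC=1 (depth now 0) [depth=0]
Event 20 (EXEC): [MAIN] PC=1: NOP [depth=0]
Event 21 (EXEC): [MAIN] PC=2: INC 2 -> ACC=12 [depth=0]
Event 22 (EXEC): [MAIN] PC=3: NOP [depth=0]
Event 23 (INT 0): INT 0 arrives: push (MAIN, PC=4), enter IRQ0 at PC=0 (depth now 1) [depth=1]
Event 24 (EXEC): [IRQ0] PC=0: INC 1 -> ACC=13 [depth=1]
Event 25 (EXEC): [IRQ0] PC=1: IRET -> resume MAIN at PC=4 (depth now 0) [depth=0]
Event 26 (EXEC): [MAIN] PC=4: NOP [depth=0]
Event 27 (EXEC): [MAIN] PC=5: NOP [depth=0]
Event 28 (EXEC): [MAIN] PC=6: NOP [depth=0]
Event 29 (EXEC): [MAIN] PC=7: HALT [depth=0]
Max depth observed: 2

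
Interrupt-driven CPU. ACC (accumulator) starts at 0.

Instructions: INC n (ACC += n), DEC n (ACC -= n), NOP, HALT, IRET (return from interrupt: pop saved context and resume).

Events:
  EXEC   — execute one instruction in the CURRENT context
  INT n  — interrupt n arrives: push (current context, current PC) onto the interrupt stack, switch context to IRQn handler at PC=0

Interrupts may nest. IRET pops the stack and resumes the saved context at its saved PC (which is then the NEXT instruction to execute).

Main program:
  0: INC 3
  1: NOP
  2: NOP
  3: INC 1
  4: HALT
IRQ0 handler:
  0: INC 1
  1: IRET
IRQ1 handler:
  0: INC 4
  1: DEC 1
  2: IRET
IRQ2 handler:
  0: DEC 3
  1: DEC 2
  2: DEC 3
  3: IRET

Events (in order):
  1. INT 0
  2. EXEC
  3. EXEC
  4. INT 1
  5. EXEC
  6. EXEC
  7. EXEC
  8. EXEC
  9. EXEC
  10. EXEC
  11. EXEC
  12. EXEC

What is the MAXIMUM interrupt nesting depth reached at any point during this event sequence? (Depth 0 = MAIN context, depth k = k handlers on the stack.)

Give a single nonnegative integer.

Event 1 (INT 0): INT 0 arrives: push (MAIN, PC=0), enter IRQ0 at PC=0 (depth now 1) [depth=1]
Event 2 (EXEC): [IRQ0] PC=0: INC 1 -> ACC=1 [depth=1]
Event 3 (EXEC): [IRQ0] PC=1: IRET -> resume MAIN at PC=0 (depth now 0) [depth=0]
Event 4 (INT 1): INT 1 arrives: push (MAIN, PC=0), enter IRQ1 at PC=0 (depth now 1) [depth=1]
Event 5 (EXEC): [IRQ1] PC=0: INC 4 -> ACC=5 [depth=1]
Event 6 (EXEC): [IRQ1] PC=1: DEC 1 -> ACC=4 [depth=1]
Event 7 (EXEC): [IRQ1] PC=2: IRET -> resume MAIN at PC=0 (depth now 0) [depth=0]
Event 8 (EXEC): [MAIN] PC=0: INC 3 -> ACC=7 [depth=0]
Event 9 (EXEC): [MAIN] PC=1: NOP [depth=0]
Event 10 (EXEC): [MAIN] PC=2: NOP [depth=0]
Event 11 (EXEC): [MAIN] PC=3: INC 1 -> ACC=8 [depth=0]
Event 12 (EXEC): [MAIN] PC=4: HALT [depth=0]
Max depth observed: 1

Answer: 1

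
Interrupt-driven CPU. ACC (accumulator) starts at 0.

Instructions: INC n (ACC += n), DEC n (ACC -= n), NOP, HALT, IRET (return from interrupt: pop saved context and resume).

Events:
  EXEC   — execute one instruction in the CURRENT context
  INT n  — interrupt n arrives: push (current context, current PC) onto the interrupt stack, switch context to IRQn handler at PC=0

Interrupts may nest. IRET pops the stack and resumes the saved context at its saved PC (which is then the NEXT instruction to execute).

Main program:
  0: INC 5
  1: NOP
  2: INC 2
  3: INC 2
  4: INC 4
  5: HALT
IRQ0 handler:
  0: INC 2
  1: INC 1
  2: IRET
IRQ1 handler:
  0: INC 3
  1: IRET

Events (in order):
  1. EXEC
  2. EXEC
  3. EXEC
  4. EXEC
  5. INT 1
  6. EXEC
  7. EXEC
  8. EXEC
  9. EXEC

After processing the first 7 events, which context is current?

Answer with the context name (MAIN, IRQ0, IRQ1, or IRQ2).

Answer: MAIN

Derivation:
Event 1 (EXEC): [MAIN] PC=0: INC 5 -> ACC=5
Event 2 (EXEC): [MAIN] PC=1: NOP
Event 3 (EXEC): [MAIN] PC=2: INC 2 -> ACC=7
Event 4 (EXEC): [MAIN] PC=3: INC 2 -> ACC=9
Event 5 (INT 1): INT 1 arrives: push (MAIN, PC=4), enter IRQ1 at PC=0 (depth now 1)
Event 6 (EXEC): [IRQ1] PC=0: INC 3 -> ACC=12
Event 7 (EXEC): [IRQ1] PC=1: IRET -> resume MAIN at PC=4 (depth now 0)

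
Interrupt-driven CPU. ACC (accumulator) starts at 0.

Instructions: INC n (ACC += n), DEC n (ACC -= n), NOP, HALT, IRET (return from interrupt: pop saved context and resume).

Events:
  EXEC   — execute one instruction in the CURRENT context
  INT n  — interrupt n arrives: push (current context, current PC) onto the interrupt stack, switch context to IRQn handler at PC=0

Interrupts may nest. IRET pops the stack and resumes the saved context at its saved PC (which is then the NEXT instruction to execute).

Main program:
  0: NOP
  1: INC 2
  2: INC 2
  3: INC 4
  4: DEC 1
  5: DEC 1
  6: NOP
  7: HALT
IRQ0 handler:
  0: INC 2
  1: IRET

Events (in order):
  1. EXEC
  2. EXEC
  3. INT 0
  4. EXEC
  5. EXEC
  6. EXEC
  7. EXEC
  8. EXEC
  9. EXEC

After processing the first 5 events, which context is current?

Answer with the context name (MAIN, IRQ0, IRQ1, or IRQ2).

Answer: MAIN

Derivation:
Event 1 (EXEC): [MAIN] PC=0: NOP
Event 2 (EXEC): [MAIN] PC=1: INC 2 -> ACC=2
Event 3 (INT 0): INT 0 arrives: push (MAIN, PC=2), enter IRQ0 at PC=0 (depth now 1)
Event 4 (EXEC): [IRQ0] PC=0: INC 2 -> ACC=4
Event 5 (EXEC): [IRQ0] PC=1: IRET -> resume MAIN at PC=2 (depth now 0)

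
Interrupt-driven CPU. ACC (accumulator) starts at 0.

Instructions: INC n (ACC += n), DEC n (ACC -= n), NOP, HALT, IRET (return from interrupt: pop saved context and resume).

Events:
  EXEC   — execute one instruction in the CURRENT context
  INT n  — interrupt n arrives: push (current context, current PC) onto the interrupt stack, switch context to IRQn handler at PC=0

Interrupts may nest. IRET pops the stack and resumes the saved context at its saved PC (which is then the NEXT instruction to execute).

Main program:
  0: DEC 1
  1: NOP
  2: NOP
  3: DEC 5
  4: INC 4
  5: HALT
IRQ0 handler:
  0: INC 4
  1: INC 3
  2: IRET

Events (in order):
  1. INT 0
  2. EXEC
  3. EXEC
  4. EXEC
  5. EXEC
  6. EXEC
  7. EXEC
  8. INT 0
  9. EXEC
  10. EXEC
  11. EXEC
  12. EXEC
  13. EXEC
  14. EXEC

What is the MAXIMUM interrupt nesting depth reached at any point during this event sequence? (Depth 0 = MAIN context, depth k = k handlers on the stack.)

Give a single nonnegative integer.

Answer: 1

Derivation:
Event 1 (INT 0): INT 0 arrives: push (MAIN, PC=0), enter IRQ0 at PC=0 (depth now 1) [depth=1]
Event 2 (EXEC): [IRQ0] PC=0: INC 4 -> ACC=4 [depth=1]
Event 3 (EXEC): [IRQ0] PC=1: INC 3 -> ACC=7 [depth=1]
Event 4 (EXEC): [IRQ0] PC=2: IRET -> resume MAIN at PC=0 (depth now 0) [depth=0]
Event 5 (EXEC): [MAIN] PC=0: DEC 1 -> ACC=6 [depth=0]
Event 6 (EXEC): [MAIN] PC=1: NOP [depth=0]
Event 7 (EXEC): [MAIN] PC=2: NOP [depth=0]
Event 8 (INT 0): INT 0 arrives: push (MAIN, PC=3), enter IRQ0 at PC=0 (depth now 1) [depth=1]
Event 9 (EXEC): [IRQ0] PC=0: INC 4 -> ACC=10 [depth=1]
Event 10 (EXEC): [IRQ0] PC=1: INC 3 -> ACC=13 [depth=1]
Event 11 (EXEC): [IRQ0] PC=2: IRET -> resume MAIN at PC=3 (depth now 0) [depth=0]
Event 12 (EXEC): [MAIN] PC=3: DEC 5 -> ACC=8 [depth=0]
Event 13 (EXEC): [MAIN] PC=4: INC 4 -> ACC=12 [depth=0]
Event 14 (EXEC): [MAIN] PC=5: HALT [depth=0]
Max depth observed: 1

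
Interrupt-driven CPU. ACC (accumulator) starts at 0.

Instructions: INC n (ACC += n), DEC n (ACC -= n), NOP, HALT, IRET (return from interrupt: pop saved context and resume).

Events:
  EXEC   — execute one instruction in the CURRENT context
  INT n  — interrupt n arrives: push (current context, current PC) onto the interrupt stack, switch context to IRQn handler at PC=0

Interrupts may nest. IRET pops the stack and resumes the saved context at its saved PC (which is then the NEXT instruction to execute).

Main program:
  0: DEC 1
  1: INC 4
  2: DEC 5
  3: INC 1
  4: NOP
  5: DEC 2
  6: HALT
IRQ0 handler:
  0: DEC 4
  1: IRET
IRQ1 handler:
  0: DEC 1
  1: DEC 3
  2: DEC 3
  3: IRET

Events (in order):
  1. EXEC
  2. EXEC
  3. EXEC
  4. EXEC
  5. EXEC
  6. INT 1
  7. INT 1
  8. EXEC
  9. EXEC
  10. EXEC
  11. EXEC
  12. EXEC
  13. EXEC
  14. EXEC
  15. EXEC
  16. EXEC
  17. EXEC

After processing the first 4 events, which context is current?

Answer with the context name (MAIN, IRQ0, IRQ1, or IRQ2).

Event 1 (EXEC): [MAIN] PC=0: DEC 1 -> ACC=-1
Event 2 (EXEC): [MAIN] PC=1: INC 4 -> ACC=3
Event 3 (EXEC): [MAIN] PC=2: DEC 5 -> ACC=-2
Event 4 (EXEC): [MAIN] PC=3: INC 1 -> ACC=-1

Answer: MAIN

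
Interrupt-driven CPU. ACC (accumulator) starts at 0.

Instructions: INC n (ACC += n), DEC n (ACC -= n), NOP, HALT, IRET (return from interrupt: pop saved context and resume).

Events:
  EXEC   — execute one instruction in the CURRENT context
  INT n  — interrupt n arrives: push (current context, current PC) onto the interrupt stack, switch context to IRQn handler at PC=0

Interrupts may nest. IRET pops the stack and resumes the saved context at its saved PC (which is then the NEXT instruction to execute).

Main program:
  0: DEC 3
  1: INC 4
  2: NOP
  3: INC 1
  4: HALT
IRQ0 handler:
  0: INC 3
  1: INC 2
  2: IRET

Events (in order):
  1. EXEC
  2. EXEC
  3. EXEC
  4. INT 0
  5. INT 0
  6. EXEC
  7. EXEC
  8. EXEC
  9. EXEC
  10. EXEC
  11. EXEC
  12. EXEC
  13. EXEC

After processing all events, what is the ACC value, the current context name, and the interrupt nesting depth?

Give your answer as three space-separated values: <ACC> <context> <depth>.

Answer: 12 MAIN 0

Derivation:
Event 1 (EXEC): [MAIN] PC=0: DEC 3 -> ACC=-3
Event 2 (EXEC): [MAIN] PC=1: INC 4 -> ACC=1
Event 3 (EXEC): [MAIN] PC=2: NOP
Event 4 (INT 0): INT 0 arrives: push (MAIN, PC=3), enter IRQ0 at PC=0 (depth now 1)
Event 5 (INT 0): INT 0 arrives: push (IRQ0, PC=0), enter IRQ0 at PC=0 (depth now 2)
Event 6 (EXEC): [IRQ0] PC=0: INC 3 -> ACC=4
Event 7 (EXEC): [IRQ0] PC=1: INC 2 -> ACC=6
Event 8 (EXEC): [IRQ0] PC=2: IRET -> resume IRQ0 at PC=0 (depth now 1)
Event 9 (EXEC): [IRQ0] PC=0: INC 3 -> ACC=9
Event 10 (EXEC): [IRQ0] PC=1: INC 2 -> ACC=11
Event 11 (EXEC): [IRQ0] PC=2: IRET -> resume MAIN at PC=3 (depth now 0)
Event 12 (EXEC): [MAIN] PC=3: INC 1 -> ACC=12
Event 13 (EXEC): [MAIN] PC=4: HALT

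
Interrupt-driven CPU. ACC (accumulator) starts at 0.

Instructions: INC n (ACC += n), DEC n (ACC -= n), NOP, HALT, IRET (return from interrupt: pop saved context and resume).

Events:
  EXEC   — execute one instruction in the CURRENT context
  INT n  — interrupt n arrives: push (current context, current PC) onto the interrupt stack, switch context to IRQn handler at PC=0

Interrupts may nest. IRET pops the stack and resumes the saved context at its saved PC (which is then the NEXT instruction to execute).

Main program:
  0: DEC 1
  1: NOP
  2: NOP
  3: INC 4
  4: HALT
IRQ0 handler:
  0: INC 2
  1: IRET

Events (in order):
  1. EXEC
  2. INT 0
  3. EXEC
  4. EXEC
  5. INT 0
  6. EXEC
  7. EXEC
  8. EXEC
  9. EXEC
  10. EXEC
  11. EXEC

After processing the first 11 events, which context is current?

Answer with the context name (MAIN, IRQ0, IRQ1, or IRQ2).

Answer: MAIN

Derivation:
Event 1 (EXEC): [MAIN] PC=0: DEC 1 -> ACC=-1
Event 2 (INT 0): INT 0 arrives: push (MAIN, PC=1), enter IRQ0 at PC=0 (depth now 1)
Event 3 (EXEC): [IRQ0] PC=0: INC 2 -> ACC=1
Event 4 (EXEC): [IRQ0] PC=1: IRET -> resume MAIN at PC=1 (depth now 0)
Event 5 (INT 0): INT 0 arrives: push (MAIN, PC=1), enter IRQ0 at PC=0 (depth now 1)
Event 6 (EXEC): [IRQ0] PC=0: INC 2 -> ACC=3
Event 7 (EXEC): [IRQ0] PC=1: IRET -> resume MAIN at PC=1 (depth now 0)
Event 8 (EXEC): [MAIN] PC=1: NOP
Event 9 (EXEC): [MAIN] PC=2: NOP
Event 10 (EXEC): [MAIN] PC=3: INC 4 -> ACC=7
Event 11 (EXEC): [MAIN] PC=4: HALT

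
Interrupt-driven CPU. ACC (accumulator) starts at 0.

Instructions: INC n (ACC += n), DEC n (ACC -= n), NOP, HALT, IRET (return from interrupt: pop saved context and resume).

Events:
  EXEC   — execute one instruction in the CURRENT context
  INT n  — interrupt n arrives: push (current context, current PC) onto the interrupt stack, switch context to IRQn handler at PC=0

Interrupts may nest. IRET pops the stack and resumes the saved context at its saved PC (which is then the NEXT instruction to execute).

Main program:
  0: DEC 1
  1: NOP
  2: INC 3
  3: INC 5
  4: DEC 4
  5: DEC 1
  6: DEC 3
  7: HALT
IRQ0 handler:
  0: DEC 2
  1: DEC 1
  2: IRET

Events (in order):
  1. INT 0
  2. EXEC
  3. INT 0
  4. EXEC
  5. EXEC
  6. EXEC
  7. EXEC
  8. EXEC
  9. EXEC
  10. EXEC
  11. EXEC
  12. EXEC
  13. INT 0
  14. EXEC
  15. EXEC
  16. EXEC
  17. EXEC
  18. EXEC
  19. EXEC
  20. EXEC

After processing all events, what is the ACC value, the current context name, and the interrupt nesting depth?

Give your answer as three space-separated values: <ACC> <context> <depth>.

Answer: -10 MAIN 0

Derivation:
Event 1 (INT 0): INT 0 arrives: push (MAIN, PC=0), enter IRQ0 at PC=0 (depth now 1)
Event 2 (EXEC): [IRQ0] PC=0: DEC 2 -> ACC=-2
Event 3 (INT 0): INT 0 arrives: push (IRQ0, PC=1), enter IRQ0 at PC=0 (depth now 2)
Event 4 (EXEC): [IRQ0] PC=0: DEC 2 -> ACC=-4
Event 5 (EXEC): [IRQ0] PC=1: DEC 1 -> ACC=-5
Event 6 (EXEC): [IRQ0] PC=2: IRET -> resume IRQ0 at PC=1 (depth now 1)
Event 7 (EXEC): [IRQ0] PC=1: DEC 1 -> ACC=-6
Event 8 (EXEC): [IRQ0] PC=2: IRET -> resume MAIN at PC=0 (depth now 0)
Event 9 (EXEC): [MAIN] PC=0: DEC 1 -> ACC=-7
Event 10 (EXEC): [MAIN] PC=1: NOP
Event 11 (EXEC): [MAIN] PC=2: INC 3 -> ACC=-4
Event 12 (EXEC): [MAIN] PC=3: INC 5 -> ACC=1
Event 13 (INT 0): INT 0 arrives: push (MAIN, PC=4), enter IRQ0 at PC=0 (depth now 1)
Event 14 (EXEC): [IRQ0] PC=0: DEC 2 -> ACC=-1
Event 15 (EXEC): [IRQ0] PC=1: DEC 1 -> ACC=-2
Event 16 (EXEC): [IRQ0] PC=2: IRET -> resume MAIN at PC=4 (depth now 0)
Event 17 (EXEC): [MAIN] PC=4: DEC 4 -> ACC=-6
Event 18 (EXEC): [MAIN] PC=5: DEC 1 -> ACC=-7
Event 19 (EXEC): [MAIN] PC=6: DEC 3 -> ACC=-10
Event 20 (EXEC): [MAIN] PC=7: HALT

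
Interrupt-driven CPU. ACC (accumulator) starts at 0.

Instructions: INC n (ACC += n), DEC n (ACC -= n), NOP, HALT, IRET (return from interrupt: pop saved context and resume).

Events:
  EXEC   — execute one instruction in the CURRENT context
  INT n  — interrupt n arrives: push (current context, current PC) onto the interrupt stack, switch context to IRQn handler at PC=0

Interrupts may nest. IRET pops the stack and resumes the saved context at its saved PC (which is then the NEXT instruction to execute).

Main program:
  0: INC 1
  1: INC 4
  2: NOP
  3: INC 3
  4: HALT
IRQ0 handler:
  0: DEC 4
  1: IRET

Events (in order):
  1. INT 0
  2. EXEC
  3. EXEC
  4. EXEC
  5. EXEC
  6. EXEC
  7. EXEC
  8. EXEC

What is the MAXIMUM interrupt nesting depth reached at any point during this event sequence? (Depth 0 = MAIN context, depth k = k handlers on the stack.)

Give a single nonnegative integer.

Event 1 (INT 0): INT 0 arrives: push (MAIN, PC=0), enter IRQ0 at PC=0 (depth now 1) [depth=1]
Event 2 (EXEC): [IRQ0] PC=0: DEC 4 -> ACC=-4 [depth=1]
Event 3 (EXEC): [IRQ0] PC=1: IRET -> resume MAIN at PC=0 (depth now 0) [depth=0]
Event 4 (EXEC): [MAIN] PC=0: INC 1 -> ACC=-3 [depth=0]
Event 5 (EXEC): [MAIN] PC=1: INC 4 -> ACC=1 [depth=0]
Event 6 (EXEC): [MAIN] PC=2: NOP [depth=0]
Event 7 (EXEC): [MAIN] PC=3: INC 3 -> ACC=4 [depth=0]
Event 8 (EXEC): [MAIN] PC=4: HALT [depth=0]
Max depth observed: 1

Answer: 1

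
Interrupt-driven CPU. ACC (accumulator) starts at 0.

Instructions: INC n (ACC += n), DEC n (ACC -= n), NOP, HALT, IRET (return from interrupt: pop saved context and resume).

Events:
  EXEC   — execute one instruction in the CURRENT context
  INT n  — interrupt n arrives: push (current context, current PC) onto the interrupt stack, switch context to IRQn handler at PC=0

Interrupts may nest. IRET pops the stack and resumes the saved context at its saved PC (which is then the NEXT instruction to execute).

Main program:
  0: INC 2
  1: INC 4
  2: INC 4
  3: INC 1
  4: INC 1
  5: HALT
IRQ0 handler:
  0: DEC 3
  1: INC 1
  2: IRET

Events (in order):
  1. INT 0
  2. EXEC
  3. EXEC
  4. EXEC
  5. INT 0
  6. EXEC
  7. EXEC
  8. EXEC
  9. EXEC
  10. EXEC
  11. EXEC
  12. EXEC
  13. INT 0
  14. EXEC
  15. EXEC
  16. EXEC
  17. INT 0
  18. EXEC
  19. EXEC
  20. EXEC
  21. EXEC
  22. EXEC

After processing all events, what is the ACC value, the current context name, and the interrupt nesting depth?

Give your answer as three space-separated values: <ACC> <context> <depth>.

Event 1 (INT 0): INT 0 arrives: push (MAIN, PC=0), enter IRQ0 at PC=0 (depth now 1)
Event 2 (EXEC): [IRQ0] PC=0: DEC 3 -> ACC=-3
Event 3 (EXEC): [IRQ0] PC=1: INC 1 -> ACC=-2
Event 4 (EXEC): [IRQ0] PC=2: IRET -> resume MAIN at PC=0 (depth now 0)
Event 5 (INT 0): INT 0 arrives: push (MAIN, PC=0), enter IRQ0 at PC=0 (depth now 1)
Event 6 (EXEC): [IRQ0] PC=0: DEC 3 -> ACC=-5
Event 7 (EXEC): [IRQ0] PC=1: INC 1 -> ACC=-4
Event 8 (EXEC): [IRQ0] PC=2: IRET -> resume MAIN at PC=0 (depth now 0)
Event 9 (EXEC): [MAIN] PC=0: INC 2 -> ACC=-2
Event 10 (EXEC): [MAIN] PC=1: INC 4 -> ACC=2
Event 11 (EXEC): [MAIN] PC=2: INC 4 -> ACC=6
Event 12 (EXEC): [MAIN] PC=3: INC 1 -> ACC=7
Event 13 (INT 0): INT 0 arrives: push (MAIN, PC=4), enter IRQ0 at PC=0 (depth now 1)
Event 14 (EXEC): [IRQ0] PC=0: DEC 3 -> ACC=4
Event 15 (EXEC): [IRQ0] PC=1: INC 1 -> ACC=5
Event 16 (EXEC): [IRQ0] PC=2: IRET -> resume MAIN at PC=4 (depth now 0)
Event 17 (INT 0): INT 0 arrives: push (MAIN, PC=4), enter IRQ0 at PC=0 (depth now 1)
Event 18 (EXEC): [IRQ0] PC=0: DEC 3 -> ACC=2
Event 19 (EXEC): [IRQ0] PC=1: INC 1 -> ACC=3
Event 20 (EXEC): [IRQ0] PC=2: IRET -> resume MAIN at PC=4 (depth now 0)
Event 21 (EXEC): [MAIN] PC=4: INC 1 -> ACC=4
Event 22 (EXEC): [MAIN] PC=5: HALT

Answer: 4 MAIN 0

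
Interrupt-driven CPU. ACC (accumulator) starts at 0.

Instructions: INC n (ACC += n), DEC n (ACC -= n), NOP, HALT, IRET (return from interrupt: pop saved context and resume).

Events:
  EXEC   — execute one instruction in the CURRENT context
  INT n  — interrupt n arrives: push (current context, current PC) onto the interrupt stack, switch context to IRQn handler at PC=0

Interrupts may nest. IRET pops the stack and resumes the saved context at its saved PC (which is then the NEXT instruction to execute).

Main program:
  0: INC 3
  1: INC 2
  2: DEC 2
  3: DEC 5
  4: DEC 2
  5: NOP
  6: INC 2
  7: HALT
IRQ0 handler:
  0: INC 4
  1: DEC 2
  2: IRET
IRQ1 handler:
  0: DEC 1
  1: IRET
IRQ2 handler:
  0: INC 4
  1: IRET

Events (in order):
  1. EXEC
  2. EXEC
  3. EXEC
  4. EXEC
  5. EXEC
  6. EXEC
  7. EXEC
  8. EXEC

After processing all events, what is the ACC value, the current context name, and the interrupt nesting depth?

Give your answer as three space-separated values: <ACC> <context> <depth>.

Event 1 (EXEC): [MAIN] PC=0: INC 3 -> ACC=3
Event 2 (EXEC): [MAIN] PC=1: INC 2 -> ACC=5
Event 3 (EXEC): [MAIN] PC=2: DEC 2 -> ACC=3
Event 4 (EXEC): [MAIN] PC=3: DEC 5 -> ACC=-2
Event 5 (EXEC): [MAIN] PC=4: DEC 2 -> ACC=-4
Event 6 (EXEC): [MAIN] PC=5: NOP
Event 7 (EXEC): [MAIN] PC=6: INC 2 -> ACC=-2
Event 8 (EXEC): [MAIN] PC=7: HALT

Answer: -2 MAIN 0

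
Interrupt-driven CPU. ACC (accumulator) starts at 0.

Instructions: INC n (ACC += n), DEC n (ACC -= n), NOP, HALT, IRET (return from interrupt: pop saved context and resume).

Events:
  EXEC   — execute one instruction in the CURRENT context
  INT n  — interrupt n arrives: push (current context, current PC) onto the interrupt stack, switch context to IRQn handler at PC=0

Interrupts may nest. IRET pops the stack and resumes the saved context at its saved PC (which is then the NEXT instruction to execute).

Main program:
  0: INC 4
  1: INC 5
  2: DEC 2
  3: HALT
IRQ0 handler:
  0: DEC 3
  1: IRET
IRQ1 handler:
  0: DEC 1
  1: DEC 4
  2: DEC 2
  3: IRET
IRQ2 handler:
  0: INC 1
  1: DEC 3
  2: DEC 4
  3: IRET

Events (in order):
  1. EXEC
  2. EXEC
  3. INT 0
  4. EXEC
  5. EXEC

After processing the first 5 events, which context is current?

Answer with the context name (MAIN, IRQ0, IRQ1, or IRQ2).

Answer: MAIN

Derivation:
Event 1 (EXEC): [MAIN] PC=0: INC 4 -> ACC=4
Event 2 (EXEC): [MAIN] PC=1: INC 5 -> ACC=9
Event 3 (INT 0): INT 0 arrives: push (MAIN, PC=2), enter IRQ0 at PC=0 (depth now 1)
Event 4 (EXEC): [IRQ0] PC=0: DEC 3 -> ACC=6
Event 5 (EXEC): [IRQ0] PC=1: IRET -> resume MAIN at PC=2 (depth now 0)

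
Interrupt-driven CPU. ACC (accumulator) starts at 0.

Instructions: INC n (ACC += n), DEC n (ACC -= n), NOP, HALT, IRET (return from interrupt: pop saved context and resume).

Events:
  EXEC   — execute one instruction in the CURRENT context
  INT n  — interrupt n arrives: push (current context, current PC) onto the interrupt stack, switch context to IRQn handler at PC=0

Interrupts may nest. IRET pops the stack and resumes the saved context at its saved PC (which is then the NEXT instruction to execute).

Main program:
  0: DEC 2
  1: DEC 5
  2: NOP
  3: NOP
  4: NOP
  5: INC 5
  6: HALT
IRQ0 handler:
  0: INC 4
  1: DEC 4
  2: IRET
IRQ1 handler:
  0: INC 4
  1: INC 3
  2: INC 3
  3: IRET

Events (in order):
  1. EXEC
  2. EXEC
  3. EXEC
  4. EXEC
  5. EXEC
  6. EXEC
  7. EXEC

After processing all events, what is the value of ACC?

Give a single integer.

Event 1 (EXEC): [MAIN] PC=0: DEC 2 -> ACC=-2
Event 2 (EXEC): [MAIN] PC=1: DEC 5 -> ACC=-7
Event 3 (EXEC): [MAIN] PC=2: NOP
Event 4 (EXEC): [MAIN] PC=3: NOP
Event 5 (EXEC): [MAIN] PC=4: NOP
Event 6 (EXEC): [MAIN] PC=5: INC 5 -> ACC=-2
Event 7 (EXEC): [MAIN] PC=6: HALT

Answer: -2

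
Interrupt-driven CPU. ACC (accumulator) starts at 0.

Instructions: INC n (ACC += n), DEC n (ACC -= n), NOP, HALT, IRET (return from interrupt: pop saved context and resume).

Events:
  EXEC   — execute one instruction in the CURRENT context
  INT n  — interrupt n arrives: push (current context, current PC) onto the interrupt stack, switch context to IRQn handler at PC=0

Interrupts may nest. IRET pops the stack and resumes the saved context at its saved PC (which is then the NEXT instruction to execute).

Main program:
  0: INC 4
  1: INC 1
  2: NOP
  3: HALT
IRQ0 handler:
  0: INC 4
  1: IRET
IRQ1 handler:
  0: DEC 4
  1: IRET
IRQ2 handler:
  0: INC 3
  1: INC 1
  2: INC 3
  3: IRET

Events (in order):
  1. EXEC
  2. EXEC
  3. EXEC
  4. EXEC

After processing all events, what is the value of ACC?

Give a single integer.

Event 1 (EXEC): [MAIN] PC=0: INC 4 -> ACC=4
Event 2 (EXEC): [MAIN] PC=1: INC 1 -> ACC=5
Event 3 (EXEC): [MAIN] PC=2: NOP
Event 4 (EXEC): [MAIN] PC=3: HALT

Answer: 5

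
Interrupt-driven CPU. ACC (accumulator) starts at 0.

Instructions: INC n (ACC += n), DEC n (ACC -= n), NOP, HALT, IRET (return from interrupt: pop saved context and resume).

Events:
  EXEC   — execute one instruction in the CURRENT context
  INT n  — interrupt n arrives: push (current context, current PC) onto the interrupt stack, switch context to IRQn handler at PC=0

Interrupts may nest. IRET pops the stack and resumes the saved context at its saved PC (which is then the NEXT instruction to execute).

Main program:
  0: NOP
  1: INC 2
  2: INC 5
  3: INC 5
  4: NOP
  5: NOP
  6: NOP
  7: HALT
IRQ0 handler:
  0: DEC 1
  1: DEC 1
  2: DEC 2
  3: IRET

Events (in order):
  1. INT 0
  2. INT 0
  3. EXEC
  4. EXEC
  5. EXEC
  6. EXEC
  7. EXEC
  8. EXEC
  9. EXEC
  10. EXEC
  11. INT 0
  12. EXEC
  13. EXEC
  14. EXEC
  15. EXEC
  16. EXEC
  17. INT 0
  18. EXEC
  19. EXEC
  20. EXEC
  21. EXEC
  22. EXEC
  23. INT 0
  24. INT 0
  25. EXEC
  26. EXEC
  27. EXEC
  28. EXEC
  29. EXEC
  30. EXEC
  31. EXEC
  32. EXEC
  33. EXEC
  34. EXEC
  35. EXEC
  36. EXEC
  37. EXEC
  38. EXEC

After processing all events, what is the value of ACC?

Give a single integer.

Answer: -12

Derivation:
Event 1 (INT 0): INT 0 arrives: push (MAIN, PC=0), enter IRQ0 at PC=0 (depth now 1)
Event 2 (INT 0): INT 0 arrives: push (IRQ0, PC=0), enter IRQ0 at PC=0 (depth now 2)
Event 3 (EXEC): [IRQ0] PC=0: DEC 1 -> ACC=-1
Event 4 (EXEC): [IRQ0] PC=1: DEC 1 -> ACC=-2
Event 5 (EXEC): [IRQ0] PC=2: DEC 2 -> ACC=-4
Event 6 (EXEC): [IRQ0] PC=3: IRET -> resume IRQ0 at PC=0 (depth now 1)
Event 7 (EXEC): [IRQ0] PC=0: DEC 1 -> ACC=-5
Event 8 (EXEC): [IRQ0] PC=1: DEC 1 -> ACC=-6
Event 9 (EXEC): [IRQ0] PC=2: DEC 2 -> ACC=-8
Event 10 (EXEC): [IRQ0] PC=3: IRET -> resume MAIN at PC=0 (depth now 0)
Event 11 (INT 0): INT 0 arrives: push (MAIN, PC=0), enter IRQ0 at PC=0 (depth now 1)
Event 12 (EXEC): [IRQ0] PC=0: DEC 1 -> ACC=-9
Event 13 (EXEC): [IRQ0] PC=1: DEC 1 -> ACC=-10
Event 14 (EXEC): [IRQ0] PC=2: DEC 2 -> ACC=-12
Event 15 (EXEC): [IRQ0] PC=3: IRET -> resume MAIN at PC=0 (depth now 0)
Event 16 (EXEC): [MAIN] PC=0: NOP
Event 17 (INT 0): INT 0 arrives: push (MAIN, PC=1), enter IRQ0 at PC=0 (depth now 1)
Event 18 (EXEC): [IRQ0] PC=0: DEC 1 -> ACC=-13
Event 19 (EXEC): [IRQ0] PC=1: DEC 1 -> ACC=-14
Event 20 (EXEC): [IRQ0] PC=2: DEC 2 -> ACC=-16
Event 21 (EXEC): [IRQ0] PC=3: IRET -> resume MAIN at PC=1 (depth now 0)
Event 22 (EXEC): [MAIN] PC=1: INC 2 -> ACC=-14
Event 23 (INT 0): INT 0 arrives: push (MAIN, PC=2), enter IRQ0 at PC=0 (depth now 1)
Event 24 (INT 0): INT 0 arrives: push (IRQ0, PC=0), enter IRQ0 at PC=0 (depth now 2)
Event 25 (EXEC): [IRQ0] PC=0: DEC 1 -> ACC=-15
Event 26 (EXEC): [IRQ0] PC=1: DEC 1 -> ACC=-16
Event 27 (EXEC): [IRQ0] PC=2: DEC 2 -> ACC=-18
Event 28 (EXEC): [IRQ0] PC=3: IRET -> resume IRQ0 at PC=0 (depth now 1)
Event 29 (EXEC): [IRQ0] PC=0: DEC 1 -> ACC=-19
Event 30 (EXEC): [IRQ0] PC=1: DEC 1 -> ACC=-20
Event 31 (EXEC): [IRQ0] PC=2: DEC 2 -> ACC=-22
Event 32 (EXEC): [IRQ0] PC=3: IRET -> resume MAIN at PC=2 (depth now 0)
Event 33 (EXEC): [MAIN] PC=2: INC 5 -> ACC=-17
Event 34 (EXEC): [MAIN] PC=3: INC 5 -> ACC=-12
Event 35 (EXEC): [MAIN] PC=4: NOP
Event 36 (EXEC): [MAIN] PC=5: NOP
Event 37 (EXEC): [MAIN] PC=6: NOP
Event 38 (EXEC): [MAIN] PC=7: HALT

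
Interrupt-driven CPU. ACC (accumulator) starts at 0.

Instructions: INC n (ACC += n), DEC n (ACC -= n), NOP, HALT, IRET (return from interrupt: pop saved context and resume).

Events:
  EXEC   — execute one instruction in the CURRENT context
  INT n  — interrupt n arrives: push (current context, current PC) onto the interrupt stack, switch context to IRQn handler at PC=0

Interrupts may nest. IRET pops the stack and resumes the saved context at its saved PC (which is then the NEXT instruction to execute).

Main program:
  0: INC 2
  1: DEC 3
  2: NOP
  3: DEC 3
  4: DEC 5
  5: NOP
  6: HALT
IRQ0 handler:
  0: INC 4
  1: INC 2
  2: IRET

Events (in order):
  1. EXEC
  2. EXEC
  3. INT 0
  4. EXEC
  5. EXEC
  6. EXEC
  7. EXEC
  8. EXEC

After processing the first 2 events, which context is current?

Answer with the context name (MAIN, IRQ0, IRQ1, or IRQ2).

Event 1 (EXEC): [MAIN] PC=0: INC 2 -> ACC=2
Event 2 (EXEC): [MAIN] PC=1: DEC 3 -> ACC=-1

Answer: MAIN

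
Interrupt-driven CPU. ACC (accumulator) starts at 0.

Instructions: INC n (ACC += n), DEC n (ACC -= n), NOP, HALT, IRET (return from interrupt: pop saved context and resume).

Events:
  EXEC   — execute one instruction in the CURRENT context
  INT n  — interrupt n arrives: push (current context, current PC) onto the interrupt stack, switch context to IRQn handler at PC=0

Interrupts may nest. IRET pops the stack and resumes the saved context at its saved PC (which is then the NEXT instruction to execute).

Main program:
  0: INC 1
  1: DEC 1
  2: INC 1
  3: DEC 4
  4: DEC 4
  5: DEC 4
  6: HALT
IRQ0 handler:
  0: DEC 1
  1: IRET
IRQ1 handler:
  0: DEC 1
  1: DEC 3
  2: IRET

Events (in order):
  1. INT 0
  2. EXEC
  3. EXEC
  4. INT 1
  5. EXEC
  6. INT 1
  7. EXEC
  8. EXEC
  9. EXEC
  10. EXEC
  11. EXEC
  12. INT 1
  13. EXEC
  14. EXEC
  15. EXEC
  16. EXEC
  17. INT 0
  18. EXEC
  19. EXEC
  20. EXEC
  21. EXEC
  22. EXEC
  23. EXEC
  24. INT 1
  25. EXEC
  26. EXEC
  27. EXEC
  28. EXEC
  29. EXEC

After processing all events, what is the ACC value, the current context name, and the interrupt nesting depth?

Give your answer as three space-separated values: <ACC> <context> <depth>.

Event 1 (INT 0): INT 0 arrives: push (MAIN, PC=0), enter IRQ0 at PC=0 (depth now 1)
Event 2 (EXEC): [IRQ0] PC=0: DEC 1 -> ACC=-1
Event 3 (EXEC): [IRQ0] PC=1: IRET -> resume MAIN at PC=0 (depth now 0)
Event 4 (INT 1): INT 1 arrives: push (MAIN, PC=0), enter IRQ1 at PC=0 (depth now 1)
Event 5 (EXEC): [IRQ1] PC=0: DEC 1 -> ACC=-2
Event 6 (INT 1): INT 1 arrives: push (IRQ1, PC=1), enter IRQ1 at PC=0 (depth now 2)
Event 7 (EXEC): [IRQ1] PC=0: DEC 1 -> ACC=-3
Event 8 (EXEC): [IRQ1] PC=1: DEC 3 -> ACC=-6
Event 9 (EXEC): [IRQ1] PC=2: IRET -> resume IRQ1 at PC=1 (depth now 1)
Event 10 (EXEC): [IRQ1] PC=1: DEC 3 -> ACC=-9
Event 11 (EXEC): [IRQ1] PC=2: IRET -> resume MAIN at PC=0 (depth now 0)
Event 12 (INT 1): INT 1 arrives: push (MAIN, PC=0), enter IRQ1 at PC=0 (depth now 1)
Event 13 (EXEC): [IRQ1] PC=0: DEC 1 -> ACC=-10
Event 14 (EXEC): [IRQ1] PC=1: DEC 3 -> ACC=-13
Event 15 (EXEC): [IRQ1] PC=2: IRET -> resume MAIN at PC=0 (depth now 0)
Event 16 (EXEC): [MAIN] PC=0: INC 1 -> ACC=-12
Event 17 (INT 0): INT 0 arrives: push (MAIN, PC=1), enter IRQ0 at PC=0 (depth now 1)
Event 18 (EXEC): [IRQ0] PC=0: DEC 1 -> ACC=-13
Event 19 (EXEC): [IRQ0] PC=1: IRET -> resume MAIN at PC=1 (depth now 0)
Event 20 (EXEC): [MAIN] PC=1: DEC 1 -> ACC=-14
Event 21 (EXEC): [MAIN] PC=2: INC 1 -> ACC=-13
Event 22 (EXEC): [MAIN] PC=3: DEC 4 -> ACC=-17
Event 23 (EXEC): [MAIN] PC=4: DEC 4 -> ACC=-21
Event 24 (INT 1): INT 1 arrives: push (MAIN, PC=5), enter IRQ1 at PC=0 (depth now 1)
Event 25 (EXEC): [IRQ1] PC=0: DEC 1 -> ACC=-22
Event 26 (EXEC): [IRQ1] PC=1: DEC 3 -> ACC=-25
Event 27 (EXEC): [IRQ1] PC=2: IRET -> resume MAIN at PC=5 (depth now 0)
Event 28 (EXEC): [MAIN] PC=5: DEC 4 -> ACC=-29
Event 29 (EXEC): [MAIN] PC=6: HALT

Answer: -29 MAIN 0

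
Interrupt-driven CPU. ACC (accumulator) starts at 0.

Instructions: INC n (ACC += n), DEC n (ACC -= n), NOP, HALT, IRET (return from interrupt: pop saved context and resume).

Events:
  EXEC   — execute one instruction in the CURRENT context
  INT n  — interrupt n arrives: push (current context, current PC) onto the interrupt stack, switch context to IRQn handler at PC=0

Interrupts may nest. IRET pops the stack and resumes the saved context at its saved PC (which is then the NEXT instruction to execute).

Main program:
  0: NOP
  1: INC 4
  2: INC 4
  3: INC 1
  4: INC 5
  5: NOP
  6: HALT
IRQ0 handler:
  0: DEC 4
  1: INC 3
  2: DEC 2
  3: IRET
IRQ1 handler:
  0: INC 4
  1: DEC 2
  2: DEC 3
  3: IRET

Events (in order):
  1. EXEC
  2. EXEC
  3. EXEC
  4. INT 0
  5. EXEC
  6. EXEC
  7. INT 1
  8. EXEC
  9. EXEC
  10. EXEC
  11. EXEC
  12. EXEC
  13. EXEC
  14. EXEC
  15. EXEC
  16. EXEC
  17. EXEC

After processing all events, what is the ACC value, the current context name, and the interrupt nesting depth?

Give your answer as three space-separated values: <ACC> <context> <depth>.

Answer: 10 MAIN 0

Derivation:
Event 1 (EXEC): [MAIN] PC=0: NOP
Event 2 (EXEC): [MAIN] PC=1: INC 4 -> ACC=4
Event 3 (EXEC): [MAIN] PC=2: INC 4 -> ACC=8
Event 4 (INT 0): INT 0 arrives: push (MAIN, PC=3), enter IRQ0 at PC=0 (depth now 1)
Event 5 (EXEC): [IRQ0] PC=0: DEC 4 -> ACC=4
Event 6 (EXEC): [IRQ0] PC=1: INC 3 -> ACC=7
Event 7 (INT 1): INT 1 arrives: push (IRQ0, PC=2), enter IRQ1 at PC=0 (depth now 2)
Event 8 (EXEC): [IRQ1] PC=0: INC 4 -> ACC=11
Event 9 (EXEC): [IRQ1] PC=1: DEC 2 -> ACC=9
Event 10 (EXEC): [IRQ1] PC=2: DEC 3 -> ACC=6
Event 11 (EXEC): [IRQ1] PC=3: IRET -> resume IRQ0 at PC=2 (depth now 1)
Event 12 (EXEC): [IRQ0] PC=2: DEC 2 -> ACC=4
Event 13 (EXEC): [IRQ0] PC=3: IRET -> resume MAIN at PC=3 (depth now 0)
Event 14 (EXEC): [MAIN] PC=3: INC 1 -> ACC=5
Event 15 (EXEC): [MAIN] PC=4: INC 5 -> ACC=10
Event 16 (EXEC): [MAIN] PC=5: NOP
Event 17 (EXEC): [MAIN] PC=6: HALT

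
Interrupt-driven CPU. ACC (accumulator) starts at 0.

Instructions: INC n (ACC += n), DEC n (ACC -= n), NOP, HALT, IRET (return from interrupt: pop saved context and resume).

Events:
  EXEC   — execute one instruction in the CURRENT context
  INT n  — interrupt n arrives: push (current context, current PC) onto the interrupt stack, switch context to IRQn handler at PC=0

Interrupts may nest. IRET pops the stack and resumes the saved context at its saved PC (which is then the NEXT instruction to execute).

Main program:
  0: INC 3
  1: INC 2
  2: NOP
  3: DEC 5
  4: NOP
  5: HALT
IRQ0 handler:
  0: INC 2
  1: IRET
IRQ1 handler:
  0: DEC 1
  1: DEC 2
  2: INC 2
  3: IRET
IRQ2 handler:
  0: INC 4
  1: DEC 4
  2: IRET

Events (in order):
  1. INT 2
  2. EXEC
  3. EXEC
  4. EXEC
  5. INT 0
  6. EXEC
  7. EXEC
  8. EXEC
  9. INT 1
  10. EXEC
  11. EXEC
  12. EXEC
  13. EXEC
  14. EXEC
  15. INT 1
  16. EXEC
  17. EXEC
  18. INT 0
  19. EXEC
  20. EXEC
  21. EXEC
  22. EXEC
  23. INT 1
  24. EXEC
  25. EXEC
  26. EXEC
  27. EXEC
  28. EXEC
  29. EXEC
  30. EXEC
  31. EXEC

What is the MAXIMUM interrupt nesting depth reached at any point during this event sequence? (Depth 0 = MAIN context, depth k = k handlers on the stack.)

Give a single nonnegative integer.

Answer: 2

Derivation:
Event 1 (INT 2): INT 2 arrives: push (MAIN, PC=0), enter IRQ2 at PC=0 (depth now 1) [depth=1]
Event 2 (EXEC): [IRQ2] PC=0: INC 4 -> ACC=4 [depth=1]
Event 3 (EXEC): [IRQ2] PC=1: DEC 4 -> ACC=0 [depth=1]
Event 4 (EXEC): [IRQ2] PC=2: IRET -> resume MAIN at PC=0 (depth now 0) [depth=0]
Event 5 (INT 0): INT 0 arrives: push (MAIN, PC=0), enter IRQ0 at PC=0 (depth now 1) [depth=1]
Event 6 (EXEC): [IRQ0] PC=0: INC 2 -> ACC=2 [depth=1]
Event 7 (EXEC): [IRQ0] PC=1: IRET -> resume MAIN at PC=0 (depth now 0) [depth=0]
Event 8 (EXEC): [MAIN] PC=0: INC 3 -> ACC=5 [depth=0]
Event 9 (INT 1): INT 1 arrives: push (MAIN, PC=1), enter IRQ1 at PC=0 (depth now 1) [depth=1]
Event 10 (EXEC): [IRQ1] PC=0: DEC 1 -> ACC=4 [depth=1]
Event 11 (EXEC): [IRQ1] PC=1: DEC 2 -> ACC=2 [depth=1]
Event 12 (EXEC): [IRQ1] PC=2: INC 2 -> ACC=4 [depth=1]
Event 13 (EXEC): [IRQ1] PC=3: IRET -> resume MAIN at PC=1 (depth now 0) [depth=0]
Event 14 (EXEC): [MAIN] PC=1: INC 2 -> ACC=6 [depth=0]
Event 15 (INT 1): INT 1 arrives: push (MAIN, PC=2), enter IRQ1 at PC=0 (depth now 1) [depth=1]
Event 16 (EXEC): [IRQ1] PC=0: DEC 1 -> ACC=5 [depth=1]
Event 17 (EXEC): [IRQ1] PC=1: DEC 2 -> ACC=3 [depth=1]
Event 18 (INT 0): INT 0 arrives: push (IRQ1, PC=2), enter IRQ0 at PC=0 (depth now 2) [depth=2]
Event 19 (EXEC): [IRQ0] PC=0: INC 2 -> ACC=5 [depth=2]
Event 20 (EXEC): [IRQ0] PC=1: IRET -> resume IRQ1 at PC=2 (depth now 1) [depth=1]
Event 21 (EXEC): [IRQ1] PC=2: INC 2 -> ACC=7 [depth=1]
Event 22 (EXEC): [IRQ1] PC=3: IRET -> resume MAIN at PC=2 (depth now 0) [depth=0]
Event 23 (INT 1): INT 1 arrives: push (MAIN, PC=2), enter IRQ1 at PC=0 (depth now 1) [depth=1]
Event 24 (EXEC): [IRQ1] PC=0: DEC 1 -> ACC=6 [depth=1]
Event 25 (EXEC): [IRQ1] PC=1: DEC 2 -> ACC=4 [depth=1]
Event 26 (EXEC): [IRQ1] PC=2: INC 2 -> ACC=6 [depth=1]
Event 27 (EXEC): [IRQ1] PC=3: IRET -> resume MAIN at PC=2 (depth now 0) [depth=0]
Event 28 (EXEC): [MAIN] PC=2: NOP [depth=0]
Event 29 (EXEC): [MAIN] PC=3: DEC 5 -> ACC=1 [depth=0]
Event 30 (EXEC): [MAIN] PC=4: NOP [depth=0]
Event 31 (EXEC): [MAIN] PC=5: HALT [depth=0]
Max depth observed: 2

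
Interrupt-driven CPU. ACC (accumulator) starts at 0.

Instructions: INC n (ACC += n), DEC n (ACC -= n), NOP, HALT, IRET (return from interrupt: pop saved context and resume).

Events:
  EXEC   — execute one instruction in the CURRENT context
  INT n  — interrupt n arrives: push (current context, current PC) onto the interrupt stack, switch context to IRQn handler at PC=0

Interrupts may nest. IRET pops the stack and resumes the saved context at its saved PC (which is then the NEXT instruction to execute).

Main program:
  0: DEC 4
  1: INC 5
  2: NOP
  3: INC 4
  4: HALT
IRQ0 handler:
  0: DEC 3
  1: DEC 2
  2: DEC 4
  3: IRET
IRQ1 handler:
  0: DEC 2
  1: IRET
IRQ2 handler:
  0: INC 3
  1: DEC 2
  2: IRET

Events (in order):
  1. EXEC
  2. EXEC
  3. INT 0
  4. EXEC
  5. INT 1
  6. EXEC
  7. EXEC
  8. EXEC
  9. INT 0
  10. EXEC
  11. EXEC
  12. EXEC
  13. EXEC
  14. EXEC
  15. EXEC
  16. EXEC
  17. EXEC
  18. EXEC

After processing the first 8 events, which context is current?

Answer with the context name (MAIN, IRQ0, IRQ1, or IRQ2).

Event 1 (EXEC): [MAIN] PC=0: DEC 4 -> ACC=-4
Event 2 (EXEC): [MAIN] PC=1: INC 5 -> ACC=1
Event 3 (INT 0): INT 0 arrives: push (MAIN, PC=2), enter IRQ0 at PC=0 (depth now 1)
Event 4 (EXEC): [IRQ0] PC=0: DEC 3 -> ACC=-2
Event 5 (INT 1): INT 1 arrives: push (IRQ0, PC=1), enter IRQ1 at PC=0 (depth now 2)
Event 6 (EXEC): [IRQ1] PC=0: DEC 2 -> ACC=-4
Event 7 (EXEC): [IRQ1] PC=1: IRET -> resume IRQ0 at PC=1 (depth now 1)
Event 8 (EXEC): [IRQ0] PC=1: DEC 2 -> ACC=-6

Answer: IRQ0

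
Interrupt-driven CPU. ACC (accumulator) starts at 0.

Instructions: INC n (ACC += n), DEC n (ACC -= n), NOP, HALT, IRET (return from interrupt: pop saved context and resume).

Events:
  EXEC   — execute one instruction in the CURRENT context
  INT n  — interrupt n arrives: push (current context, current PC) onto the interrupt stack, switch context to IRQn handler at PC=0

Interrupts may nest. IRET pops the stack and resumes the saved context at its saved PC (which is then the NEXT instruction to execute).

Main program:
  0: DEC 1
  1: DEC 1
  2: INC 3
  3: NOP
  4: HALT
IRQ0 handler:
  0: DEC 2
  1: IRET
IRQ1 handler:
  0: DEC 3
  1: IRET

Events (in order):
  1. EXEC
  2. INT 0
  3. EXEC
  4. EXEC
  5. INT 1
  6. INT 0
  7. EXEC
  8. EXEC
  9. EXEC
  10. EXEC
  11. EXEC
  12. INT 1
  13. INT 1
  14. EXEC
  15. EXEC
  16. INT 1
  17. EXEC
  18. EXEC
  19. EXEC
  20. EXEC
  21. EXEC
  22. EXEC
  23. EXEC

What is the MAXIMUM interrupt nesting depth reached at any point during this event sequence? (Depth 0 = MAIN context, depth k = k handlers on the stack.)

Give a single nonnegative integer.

Answer: 2

Derivation:
Event 1 (EXEC): [MAIN] PC=0: DEC 1 -> ACC=-1 [depth=0]
Event 2 (INT 0): INT 0 arrives: push (MAIN, PC=1), enter IRQ0 at PC=0 (depth now 1) [depth=1]
Event 3 (EXEC): [IRQ0] PC=0: DEC 2 -> ACC=-3 [depth=1]
Event 4 (EXEC): [IRQ0] PC=1: IRET -> resume MAIN at PC=1 (depth now 0) [depth=0]
Event 5 (INT 1): INT 1 arrives: push (MAIN, PC=1), enter IRQ1 at PC=0 (depth now 1) [depth=1]
Event 6 (INT 0): INT 0 arrives: push (IRQ1, PC=0), enter IRQ0 at PC=0 (depth now 2) [depth=2]
Event 7 (EXEC): [IRQ0] PC=0: DEC 2 -> ACC=-5 [depth=2]
Event 8 (EXEC): [IRQ0] PC=1: IRET -> resume IRQ1 at PC=0 (depth now 1) [depth=1]
Event 9 (EXEC): [IRQ1] PC=0: DEC 3 -> ACC=-8 [depth=1]
Event 10 (EXEC): [IRQ1] PC=1: IRET -> resume MAIN at PC=1 (depth now 0) [depth=0]
Event 11 (EXEC): [MAIN] PC=1: DEC 1 -> ACC=-9 [depth=0]
Event 12 (INT 1): INT 1 arrives: push (MAIN, PC=2), enter IRQ1 at PC=0 (depth now 1) [depth=1]
Event 13 (INT 1): INT 1 arrives: push (IRQ1, PC=0), enter IRQ1 at PC=0 (depth now 2) [depth=2]
Event 14 (EXEC): [IRQ1] PC=0: DEC 3 -> ACC=-12 [depth=2]
Event 15 (EXEC): [IRQ1] PC=1: IRET -> resume IRQ1 at PC=0 (depth now 1) [depth=1]
Event 16 (INT 1): INT 1 arrives: push (IRQ1, PC=0), enter IRQ1 at PC=0 (depth now 2) [depth=2]
Event 17 (EXEC): [IRQ1] PC=0: DEC 3 -> ACC=-15 [depth=2]
Event 18 (EXEC): [IRQ1] PC=1: IRET -> resume IRQ1 at PC=0 (depth now 1) [depth=1]
Event 19 (EXEC): [IRQ1] PC=0: DEC 3 -> ACC=-18 [depth=1]
Event 20 (EXEC): [IRQ1] PC=1: IRET -> resume MAIN at PC=2 (depth now 0) [depth=0]
Event 21 (EXEC): [MAIN] PC=2: INC 3 -> ACC=-15 [depth=0]
Event 22 (EXEC): [MAIN] PC=3: NOP [depth=0]
Event 23 (EXEC): [MAIN] PC=4: HALT [depth=0]
Max depth observed: 2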